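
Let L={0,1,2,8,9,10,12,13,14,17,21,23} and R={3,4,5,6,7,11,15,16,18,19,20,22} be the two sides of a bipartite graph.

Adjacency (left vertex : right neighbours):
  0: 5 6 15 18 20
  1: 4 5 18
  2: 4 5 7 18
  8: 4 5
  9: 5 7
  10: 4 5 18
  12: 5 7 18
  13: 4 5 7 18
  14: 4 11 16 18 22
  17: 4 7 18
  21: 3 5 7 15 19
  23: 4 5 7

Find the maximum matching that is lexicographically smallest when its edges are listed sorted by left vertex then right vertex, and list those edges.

|M| = 7 (so the lex-smallest maximum matching has 7 edges)
process left vertices in ascending order; for each, take the smallest-labelled available neighbour that still permits 7 edges overall, or leave it unmatched if none does
lex-smallest matching: {0-6, 1-4, 2-5, 9-7, 10-18, 14-11, 21-3}

Lex-smallest maximum matching: {(0,6), (1,4), (2,5), (9,7), (10,18), (14,11), (21,3)}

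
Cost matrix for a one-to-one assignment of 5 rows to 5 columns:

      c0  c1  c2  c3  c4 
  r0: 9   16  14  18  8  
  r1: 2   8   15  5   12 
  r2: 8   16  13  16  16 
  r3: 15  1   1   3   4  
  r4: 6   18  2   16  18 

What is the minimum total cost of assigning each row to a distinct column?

Minimum assignment cost: 24

optimal assignment: row0→col4 (cost 8), row1→col3 (cost 5), row2→col0 (cost 8), row3→col1 (cost 1), row4→col2 (cost 2)
total = 8 + 5 + 8 + 1 + 2 = 24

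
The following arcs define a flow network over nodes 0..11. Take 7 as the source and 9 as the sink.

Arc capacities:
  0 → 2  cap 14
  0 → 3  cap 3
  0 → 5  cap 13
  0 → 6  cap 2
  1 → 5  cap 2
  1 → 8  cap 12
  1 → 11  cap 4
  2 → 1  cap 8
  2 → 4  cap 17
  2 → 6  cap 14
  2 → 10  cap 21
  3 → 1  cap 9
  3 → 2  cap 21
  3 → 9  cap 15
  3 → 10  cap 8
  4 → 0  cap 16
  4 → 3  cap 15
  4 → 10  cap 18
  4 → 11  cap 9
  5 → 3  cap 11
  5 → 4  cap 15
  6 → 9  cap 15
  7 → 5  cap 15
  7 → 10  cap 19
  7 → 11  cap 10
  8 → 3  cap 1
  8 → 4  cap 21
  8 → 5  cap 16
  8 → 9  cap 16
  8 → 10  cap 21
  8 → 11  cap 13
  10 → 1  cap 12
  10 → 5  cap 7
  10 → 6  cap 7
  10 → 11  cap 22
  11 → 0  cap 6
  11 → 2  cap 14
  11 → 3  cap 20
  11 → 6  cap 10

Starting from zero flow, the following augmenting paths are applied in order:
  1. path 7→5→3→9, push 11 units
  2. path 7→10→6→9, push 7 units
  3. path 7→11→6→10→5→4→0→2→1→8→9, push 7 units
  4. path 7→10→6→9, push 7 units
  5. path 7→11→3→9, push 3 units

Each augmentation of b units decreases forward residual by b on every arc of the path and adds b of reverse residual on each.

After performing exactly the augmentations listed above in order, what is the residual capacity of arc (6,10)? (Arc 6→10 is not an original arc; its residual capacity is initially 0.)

Residual capacity of (6,10): 7

after path 1 (7→5→3→9, push 11): res(6,10)=0
after path 2 (7→10→6→9, push 7): res(6,10)=7
after path 3 (7→11→6→10→5→4→0→2→1→8→9, push 7): res(6,10)=0
after path 4 (7→10→6→9, push 7): res(6,10)=7
after path 5 (7→11→3→9, push 3): res(6,10)=7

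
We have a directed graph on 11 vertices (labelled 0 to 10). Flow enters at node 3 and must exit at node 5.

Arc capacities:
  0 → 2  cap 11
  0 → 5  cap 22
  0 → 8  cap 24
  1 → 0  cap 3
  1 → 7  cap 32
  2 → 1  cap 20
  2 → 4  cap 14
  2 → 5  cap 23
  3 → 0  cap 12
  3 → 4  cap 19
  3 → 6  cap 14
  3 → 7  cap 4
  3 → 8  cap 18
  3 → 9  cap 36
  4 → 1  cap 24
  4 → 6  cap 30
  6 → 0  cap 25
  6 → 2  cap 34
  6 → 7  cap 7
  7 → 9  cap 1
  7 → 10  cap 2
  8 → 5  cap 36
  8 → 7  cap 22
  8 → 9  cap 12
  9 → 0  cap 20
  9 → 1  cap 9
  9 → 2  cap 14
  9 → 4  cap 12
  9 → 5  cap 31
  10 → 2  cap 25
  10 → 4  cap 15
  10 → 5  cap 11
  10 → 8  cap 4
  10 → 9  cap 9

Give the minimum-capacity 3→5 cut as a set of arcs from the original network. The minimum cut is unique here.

augment #1: 3→0→5 push 12
augment #2: 3→8→5 push 18
augment #3: 3→9→5 push 31
augment #4: 3→6→0→5 push 10
augment #5: 3→6→2→5 push 4
augment #6: 3→7→10→5 push 2
augment #7: 3→9→2→5 push 5
augment #8: 3→4→6→2→5 push 14
augment #9: 3→4→1→0→8→5 push 3
augment #10: 3→4→6→0→8→5 push 2
augment #11: 3→7→9→0→8→5 push 1
max flow = 102; residual-reachable set from 3 gives S-side
cut edges (S→T): {(3,0), (3,4), (3,6), (3,8), (3,9), (7,9), (7,10)} total cap 102

Min-cut arcs: {(3,0), (3,4), (3,6), (3,8), (3,9), (7,9), (7,10)} (total capacity 102)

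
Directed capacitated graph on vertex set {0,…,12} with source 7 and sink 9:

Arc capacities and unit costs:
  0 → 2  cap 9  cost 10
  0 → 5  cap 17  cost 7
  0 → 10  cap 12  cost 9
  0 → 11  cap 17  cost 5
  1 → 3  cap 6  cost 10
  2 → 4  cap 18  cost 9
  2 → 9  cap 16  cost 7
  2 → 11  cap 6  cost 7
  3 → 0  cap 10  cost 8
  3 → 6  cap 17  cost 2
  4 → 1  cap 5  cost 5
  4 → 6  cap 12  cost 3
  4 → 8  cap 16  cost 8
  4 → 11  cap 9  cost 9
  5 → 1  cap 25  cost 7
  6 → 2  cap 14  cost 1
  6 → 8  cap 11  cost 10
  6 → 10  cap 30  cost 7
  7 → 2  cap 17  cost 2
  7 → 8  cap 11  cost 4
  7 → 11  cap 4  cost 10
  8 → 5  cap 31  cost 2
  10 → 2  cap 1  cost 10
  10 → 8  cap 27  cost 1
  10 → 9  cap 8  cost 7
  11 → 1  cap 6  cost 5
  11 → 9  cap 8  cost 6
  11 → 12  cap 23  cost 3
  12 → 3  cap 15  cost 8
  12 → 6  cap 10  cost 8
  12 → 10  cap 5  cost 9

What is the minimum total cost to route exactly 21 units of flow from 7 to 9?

Minimum cost for 21 units: 223

shortest-cost path #1: 7→2→9 push 16 @ unit cost 9 (adds 144)
shortest-cost path #2: 7→2→11→9 push 1 @ unit cost 15 (adds 15)
shortest-cost path #3: 7→11→9 push 4 @ unit cost 16 (adds 64)
total cost = 223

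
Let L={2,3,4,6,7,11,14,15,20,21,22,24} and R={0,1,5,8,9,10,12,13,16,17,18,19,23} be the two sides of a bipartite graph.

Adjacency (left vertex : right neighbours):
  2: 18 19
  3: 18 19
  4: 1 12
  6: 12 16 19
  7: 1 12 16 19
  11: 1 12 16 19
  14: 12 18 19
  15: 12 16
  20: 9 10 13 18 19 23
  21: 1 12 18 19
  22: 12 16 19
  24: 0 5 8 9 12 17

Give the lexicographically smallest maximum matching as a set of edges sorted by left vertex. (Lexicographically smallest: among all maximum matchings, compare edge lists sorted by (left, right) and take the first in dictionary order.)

Lex-smallest maximum matching: {(2,18), (3,19), (4,1), (6,12), (7,16), (20,9), (24,0)}

|M| = 7 (so the lex-smallest maximum matching has 7 edges)
process left vertices in ascending order; for each, take the smallest-labelled available neighbour that still permits 7 edges overall, or leave it unmatched if none does
lex-smallest matching: {2-18, 3-19, 4-1, 6-12, 7-16, 20-9, 24-0}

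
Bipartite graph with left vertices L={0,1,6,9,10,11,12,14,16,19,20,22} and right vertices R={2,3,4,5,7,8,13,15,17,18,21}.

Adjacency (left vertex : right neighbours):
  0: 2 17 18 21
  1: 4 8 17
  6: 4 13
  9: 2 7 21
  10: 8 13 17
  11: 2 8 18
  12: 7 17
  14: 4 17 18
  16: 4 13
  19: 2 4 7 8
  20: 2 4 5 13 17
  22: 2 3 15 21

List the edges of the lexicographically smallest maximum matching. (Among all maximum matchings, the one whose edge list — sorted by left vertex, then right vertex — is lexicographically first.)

|M| = 10 (so the lex-smallest maximum matching has 10 edges)
process left vertices in ascending order; for each, take the smallest-labelled available neighbour that still permits 10 edges overall, or leave it unmatched if none does
lex-smallest matching: {0-2, 1-4, 6-13, 9-21, 10-8, 11-18, 12-7, 14-17, 20-5, 22-3}

Lex-smallest maximum matching: {(0,2), (1,4), (6,13), (9,21), (10,8), (11,18), (12,7), (14,17), (20,5), (22,3)}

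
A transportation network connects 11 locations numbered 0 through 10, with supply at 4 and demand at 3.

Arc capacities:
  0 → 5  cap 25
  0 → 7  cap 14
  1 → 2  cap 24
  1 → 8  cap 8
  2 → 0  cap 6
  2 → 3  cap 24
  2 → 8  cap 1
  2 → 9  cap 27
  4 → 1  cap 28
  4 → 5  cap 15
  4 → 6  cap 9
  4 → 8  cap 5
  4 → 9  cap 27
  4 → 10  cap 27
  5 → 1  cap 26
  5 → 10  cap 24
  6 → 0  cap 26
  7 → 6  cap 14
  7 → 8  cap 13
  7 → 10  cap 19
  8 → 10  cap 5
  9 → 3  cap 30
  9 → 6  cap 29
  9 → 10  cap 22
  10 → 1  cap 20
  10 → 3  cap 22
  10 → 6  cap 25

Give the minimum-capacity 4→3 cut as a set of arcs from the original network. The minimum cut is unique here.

augment #1: 4→9→3 push 27
augment #2: 4→10→3 push 22
augment #3: 4→1→2→3 push 24
max flow = 73; residual-reachable set from 4 gives S-side
cut edges (S→T): {(1,2), (4,9), (10,3)} total cap 73

Min-cut arcs: {(1,2), (4,9), (10,3)} (total capacity 73)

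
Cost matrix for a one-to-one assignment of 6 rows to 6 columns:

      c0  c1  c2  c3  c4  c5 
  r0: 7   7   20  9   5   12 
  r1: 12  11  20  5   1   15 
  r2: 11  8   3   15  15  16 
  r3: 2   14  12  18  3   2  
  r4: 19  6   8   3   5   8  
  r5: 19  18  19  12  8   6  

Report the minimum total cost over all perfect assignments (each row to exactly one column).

optimal assignment: row0→col1 (cost 7), row1→col4 (cost 1), row2→col2 (cost 3), row3→col0 (cost 2), row4→col3 (cost 3), row5→col5 (cost 6)
total = 7 + 1 + 3 + 2 + 3 + 6 = 22

Minimum assignment cost: 22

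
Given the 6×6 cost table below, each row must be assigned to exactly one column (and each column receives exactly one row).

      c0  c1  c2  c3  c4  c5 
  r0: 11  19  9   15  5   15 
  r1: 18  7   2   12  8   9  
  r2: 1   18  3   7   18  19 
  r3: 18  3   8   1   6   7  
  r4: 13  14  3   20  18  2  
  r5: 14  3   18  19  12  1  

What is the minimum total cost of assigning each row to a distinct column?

optimal assignment: row0→col4 (cost 5), row1→col2 (cost 2), row2→col0 (cost 1), row3→col3 (cost 1), row4→col5 (cost 2), row5→col1 (cost 3)
total = 5 + 2 + 1 + 1 + 2 + 3 = 14

Minimum assignment cost: 14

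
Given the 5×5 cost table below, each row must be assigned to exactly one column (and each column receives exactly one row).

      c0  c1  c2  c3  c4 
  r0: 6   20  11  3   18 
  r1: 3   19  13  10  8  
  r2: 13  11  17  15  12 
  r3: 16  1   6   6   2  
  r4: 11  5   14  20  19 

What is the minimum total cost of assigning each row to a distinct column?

optimal assignment: row0→col3 (cost 3), row1→col0 (cost 3), row2→col4 (cost 12), row3→col2 (cost 6), row4→col1 (cost 5)
total = 3 + 3 + 12 + 6 + 5 = 29

Minimum assignment cost: 29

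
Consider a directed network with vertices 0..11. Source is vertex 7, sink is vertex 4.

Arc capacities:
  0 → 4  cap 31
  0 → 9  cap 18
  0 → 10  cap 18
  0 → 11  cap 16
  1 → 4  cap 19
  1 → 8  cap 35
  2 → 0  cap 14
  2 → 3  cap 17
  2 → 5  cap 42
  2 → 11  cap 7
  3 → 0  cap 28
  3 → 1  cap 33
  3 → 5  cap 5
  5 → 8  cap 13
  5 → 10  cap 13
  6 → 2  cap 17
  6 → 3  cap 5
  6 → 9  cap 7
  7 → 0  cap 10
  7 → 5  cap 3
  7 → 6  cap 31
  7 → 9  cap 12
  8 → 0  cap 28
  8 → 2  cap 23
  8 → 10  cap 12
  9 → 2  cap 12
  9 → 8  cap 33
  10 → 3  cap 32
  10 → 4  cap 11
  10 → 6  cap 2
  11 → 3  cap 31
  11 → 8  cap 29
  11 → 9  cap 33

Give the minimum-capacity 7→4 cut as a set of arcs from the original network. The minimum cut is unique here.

augment #1: 7→0→4 push 10
augment #2: 7→5→10→4 push 3
augment #3: 7→6→2→0→4 push 14
augment #4: 7→6→3→0→4 push 5
augment #5: 7→9→8→0→4 push 2
augment #6: 7→9→8→10→4 push 8
augment #7: 7→6→2→3→1→4 push 3
augment #8: 7→9→2→3→1→4 push 2
augment #9: 7→6→9→2→3→1→4 push 7
max flow = 54; residual-reachable set from 7 gives S-side
cut edges (S→T): {(6,2), (6,3), (6,9), (7,0), (7,5), (7,9)} total cap 54

Min-cut arcs: {(6,2), (6,3), (6,9), (7,0), (7,5), (7,9)} (total capacity 54)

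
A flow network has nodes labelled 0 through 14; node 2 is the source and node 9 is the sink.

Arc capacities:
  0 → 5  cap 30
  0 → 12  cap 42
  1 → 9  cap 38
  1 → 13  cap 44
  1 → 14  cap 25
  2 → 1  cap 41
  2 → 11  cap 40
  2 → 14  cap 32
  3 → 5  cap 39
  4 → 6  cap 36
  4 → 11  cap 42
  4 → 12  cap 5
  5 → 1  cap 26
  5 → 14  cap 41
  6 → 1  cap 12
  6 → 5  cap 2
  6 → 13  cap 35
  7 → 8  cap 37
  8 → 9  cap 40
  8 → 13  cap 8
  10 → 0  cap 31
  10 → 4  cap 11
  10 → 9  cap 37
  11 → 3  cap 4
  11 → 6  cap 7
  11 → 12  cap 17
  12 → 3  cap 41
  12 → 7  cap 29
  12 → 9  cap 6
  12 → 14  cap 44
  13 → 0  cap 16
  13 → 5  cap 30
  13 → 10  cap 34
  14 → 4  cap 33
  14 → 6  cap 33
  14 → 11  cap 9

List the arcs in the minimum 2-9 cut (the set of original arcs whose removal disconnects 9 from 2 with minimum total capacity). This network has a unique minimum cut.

augment #1: 2→1→9 push 38
augment #2: 2→11→12→9 push 6
augment #3: 2→1→13→10→9 push 3
augment #4: 2→11→6→13→10→9 push 7
augment #5: 2→11→12→7→8→9 push 11
augment #6: 2→14→6→13→10→9 push 24
augment #7: 2→14→4→12→7→8→9 push 5
augment #8: 2→14→6→13→0→12→7→8→9 push 3
augment #9: 2→11→3→5→1→13→0→12→7→8→9 push 4
max flow = 101; residual-reachable set from 2 gives S-side
cut edges (S→T): {(2,1), (2,14), (11,3), (11,6), (11,12)} total cap 101

Min-cut arcs: {(2,1), (2,14), (11,3), (11,6), (11,12)} (total capacity 101)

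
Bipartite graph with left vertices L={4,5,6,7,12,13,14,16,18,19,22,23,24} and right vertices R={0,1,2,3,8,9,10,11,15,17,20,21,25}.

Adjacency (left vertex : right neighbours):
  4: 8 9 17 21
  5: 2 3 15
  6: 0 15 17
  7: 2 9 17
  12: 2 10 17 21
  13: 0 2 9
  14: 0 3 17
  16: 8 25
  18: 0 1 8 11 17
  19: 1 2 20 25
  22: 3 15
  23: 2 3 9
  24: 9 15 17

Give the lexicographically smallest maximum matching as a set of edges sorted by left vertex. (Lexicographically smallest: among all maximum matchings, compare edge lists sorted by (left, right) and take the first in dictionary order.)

Lex-smallest maximum matching: {(4,8), (5,2), (6,0), (7,9), (12,10), (14,3), (16,25), (18,1), (19,20), (22,15), (24,17)}

|M| = 11 (so the lex-smallest maximum matching has 11 edges)
process left vertices in ascending order; for each, take the smallest-labelled available neighbour that still permits 11 edges overall, or leave it unmatched if none does
lex-smallest matching: {4-8, 5-2, 6-0, 7-9, 12-10, 14-3, 16-25, 18-1, 19-20, 22-15, 24-17}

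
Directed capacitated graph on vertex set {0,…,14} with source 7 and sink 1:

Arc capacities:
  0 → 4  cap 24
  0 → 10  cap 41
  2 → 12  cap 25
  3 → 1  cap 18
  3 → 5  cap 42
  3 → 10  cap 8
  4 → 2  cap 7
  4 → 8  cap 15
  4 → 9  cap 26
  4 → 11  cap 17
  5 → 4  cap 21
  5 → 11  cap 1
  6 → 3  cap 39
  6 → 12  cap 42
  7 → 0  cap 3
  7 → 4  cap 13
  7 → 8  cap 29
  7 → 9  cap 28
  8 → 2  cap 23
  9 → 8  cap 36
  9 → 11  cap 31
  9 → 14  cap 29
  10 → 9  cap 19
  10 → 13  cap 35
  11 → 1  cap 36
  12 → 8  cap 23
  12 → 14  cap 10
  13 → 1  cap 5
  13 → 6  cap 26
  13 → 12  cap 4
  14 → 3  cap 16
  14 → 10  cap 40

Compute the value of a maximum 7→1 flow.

Maximum flow value: 54

augment #1: 7→4→11→1 bottleneck 13, total now 13
augment #2: 7→9→11→1 bottleneck 23, total now 36
augment #3: 7→0→10→13→1 bottleneck 3, total now 39
augment #4: 7→9→14→3→1 bottleneck 5, total now 44
augment #5: 7→8→2→12→14→3→1 bottleneck 10, total now 54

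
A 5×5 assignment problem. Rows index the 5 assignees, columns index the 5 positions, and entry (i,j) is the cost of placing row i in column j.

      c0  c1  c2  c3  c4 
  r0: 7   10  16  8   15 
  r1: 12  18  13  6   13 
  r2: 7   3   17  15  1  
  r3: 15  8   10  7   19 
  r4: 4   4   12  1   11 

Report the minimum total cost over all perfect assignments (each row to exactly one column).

optimal assignment: row0→col0 (cost 7), row1→col3 (cost 6), row2→col4 (cost 1), row3→col2 (cost 10), row4→col1 (cost 4)
total = 7 + 6 + 1 + 10 + 4 = 28

Minimum assignment cost: 28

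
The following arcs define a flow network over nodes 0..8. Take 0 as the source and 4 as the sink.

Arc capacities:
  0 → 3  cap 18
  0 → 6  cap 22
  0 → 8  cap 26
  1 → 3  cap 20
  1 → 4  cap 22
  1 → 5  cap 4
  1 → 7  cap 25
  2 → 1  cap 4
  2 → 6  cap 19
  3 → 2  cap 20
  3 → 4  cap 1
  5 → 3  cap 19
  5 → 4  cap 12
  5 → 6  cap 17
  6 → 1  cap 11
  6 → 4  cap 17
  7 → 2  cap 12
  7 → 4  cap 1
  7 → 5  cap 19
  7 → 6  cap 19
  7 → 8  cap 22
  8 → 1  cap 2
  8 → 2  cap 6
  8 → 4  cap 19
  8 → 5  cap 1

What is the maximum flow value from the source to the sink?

augment #1: 0→3→4 bottleneck 1, total now 1
augment #2: 0→6→4 bottleneck 17, total now 18
augment #3: 0→8→4 bottleneck 19, total now 37
augment #4: 0→6→1→4 bottleneck 5, total now 42
augment #5: 0→8→1→4 bottleneck 2, total now 44
augment #6: 0→8→5→4 bottleneck 1, total now 45
augment #7: 0→3→2→1→4 bottleneck 4, total now 49
augment #8: 0→3→2→6→1→4 bottleneck 6, total now 55

Maximum flow value: 55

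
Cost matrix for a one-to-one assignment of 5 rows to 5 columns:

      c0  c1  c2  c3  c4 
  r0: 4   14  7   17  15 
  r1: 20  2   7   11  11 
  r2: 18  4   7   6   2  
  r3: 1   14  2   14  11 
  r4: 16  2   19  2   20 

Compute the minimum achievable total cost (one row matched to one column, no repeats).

Minimum assignment cost: 12

optimal assignment: row0→col0 (cost 4), row1→col1 (cost 2), row2→col4 (cost 2), row3→col2 (cost 2), row4→col3 (cost 2)
total = 4 + 2 + 2 + 2 + 2 = 12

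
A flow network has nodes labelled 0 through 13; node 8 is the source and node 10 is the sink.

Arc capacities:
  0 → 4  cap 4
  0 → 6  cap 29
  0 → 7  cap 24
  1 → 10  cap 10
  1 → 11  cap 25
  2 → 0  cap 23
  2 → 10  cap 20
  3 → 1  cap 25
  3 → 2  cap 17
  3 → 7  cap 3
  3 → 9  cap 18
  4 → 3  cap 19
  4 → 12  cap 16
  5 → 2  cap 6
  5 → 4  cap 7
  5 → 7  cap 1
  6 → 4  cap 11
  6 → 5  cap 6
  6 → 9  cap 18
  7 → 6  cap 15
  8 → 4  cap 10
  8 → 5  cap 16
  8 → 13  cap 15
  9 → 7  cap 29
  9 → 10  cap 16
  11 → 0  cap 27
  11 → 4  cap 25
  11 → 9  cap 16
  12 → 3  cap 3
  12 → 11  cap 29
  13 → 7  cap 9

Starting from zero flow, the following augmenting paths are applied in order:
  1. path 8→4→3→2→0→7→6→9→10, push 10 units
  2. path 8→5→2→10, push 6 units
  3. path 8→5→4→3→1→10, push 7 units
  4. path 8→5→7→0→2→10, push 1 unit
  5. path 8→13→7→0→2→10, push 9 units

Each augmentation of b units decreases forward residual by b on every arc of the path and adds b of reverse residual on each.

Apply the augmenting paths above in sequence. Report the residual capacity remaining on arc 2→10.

Residual capacity of (2,10): 4

after path 1 (8→4→3→2→0→7→6→9→10, push 10): res(2,10)=20
after path 2 (8→5→2→10, push 6): res(2,10)=14
after path 3 (8→5→4→3→1→10, push 7): res(2,10)=14
after path 4 (8→5→7→0→2→10, push 1): res(2,10)=13
after path 5 (8→13→7→0→2→10, push 9): res(2,10)=4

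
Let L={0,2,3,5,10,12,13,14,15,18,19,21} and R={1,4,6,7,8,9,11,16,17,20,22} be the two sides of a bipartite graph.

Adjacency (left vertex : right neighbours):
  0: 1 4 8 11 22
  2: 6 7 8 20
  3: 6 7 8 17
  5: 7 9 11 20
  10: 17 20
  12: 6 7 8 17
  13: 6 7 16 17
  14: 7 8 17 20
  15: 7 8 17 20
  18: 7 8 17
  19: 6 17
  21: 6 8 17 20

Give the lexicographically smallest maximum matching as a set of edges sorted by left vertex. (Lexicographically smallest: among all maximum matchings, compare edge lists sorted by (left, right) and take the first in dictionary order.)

Lex-smallest maximum matching: {(0,1), (2,6), (3,7), (5,9), (10,17), (12,8), (13,16), (14,20)}

|M| = 8 (so the lex-smallest maximum matching has 8 edges)
process left vertices in ascending order; for each, take the smallest-labelled available neighbour that still permits 8 edges overall, or leave it unmatched if none does
lex-smallest matching: {0-1, 2-6, 3-7, 5-9, 10-17, 12-8, 13-16, 14-20}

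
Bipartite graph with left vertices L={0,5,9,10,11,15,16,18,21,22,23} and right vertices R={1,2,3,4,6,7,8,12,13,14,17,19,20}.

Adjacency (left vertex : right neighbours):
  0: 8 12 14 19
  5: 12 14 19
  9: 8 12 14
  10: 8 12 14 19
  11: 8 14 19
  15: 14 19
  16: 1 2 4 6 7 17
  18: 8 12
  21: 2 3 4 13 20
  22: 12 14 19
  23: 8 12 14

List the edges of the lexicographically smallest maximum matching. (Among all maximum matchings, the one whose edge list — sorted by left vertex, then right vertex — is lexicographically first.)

Lex-smallest maximum matching: {(0,8), (5,12), (9,14), (10,19), (16,1), (21,2)}

|M| = 6 (so the lex-smallest maximum matching has 6 edges)
process left vertices in ascending order; for each, take the smallest-labelled available neighbour that still permits 6 edges overall, or leave it unmatched if none does
lex-smallest matching: {0-8, 5-12, 9-14, 10-19, 16-1, 21-2}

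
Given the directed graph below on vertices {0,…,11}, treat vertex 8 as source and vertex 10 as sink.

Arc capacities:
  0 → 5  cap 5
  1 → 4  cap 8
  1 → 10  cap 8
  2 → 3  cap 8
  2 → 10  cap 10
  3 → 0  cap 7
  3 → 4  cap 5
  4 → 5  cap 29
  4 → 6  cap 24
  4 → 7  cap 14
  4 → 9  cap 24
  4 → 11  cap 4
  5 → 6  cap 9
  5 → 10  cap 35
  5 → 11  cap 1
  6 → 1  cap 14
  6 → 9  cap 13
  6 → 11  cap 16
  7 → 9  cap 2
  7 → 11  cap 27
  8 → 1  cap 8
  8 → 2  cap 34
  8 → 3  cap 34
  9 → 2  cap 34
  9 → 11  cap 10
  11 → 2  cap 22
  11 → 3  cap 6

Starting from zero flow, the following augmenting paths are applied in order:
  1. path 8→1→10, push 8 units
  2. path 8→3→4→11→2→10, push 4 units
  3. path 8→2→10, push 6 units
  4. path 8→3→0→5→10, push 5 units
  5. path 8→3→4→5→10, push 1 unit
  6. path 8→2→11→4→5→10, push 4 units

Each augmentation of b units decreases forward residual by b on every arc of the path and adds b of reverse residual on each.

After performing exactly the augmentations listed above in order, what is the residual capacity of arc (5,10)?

Residual capacity of (5,10): 25

after path 1 (8→1→10, push 8): res(5,10)=35
after path 2 (8→3→4→11→2→10, push 4): res(5,10)=35
after path 3 (8→2→10, push 6): res(5,10)=35
after path 4 (8→3→0→5→10, push 5): res(5,10)=30
after path 5 (8→3→4→5→10, push 1): res(5,10)=29
after path 6 (8→2→11→4→5→10, push 4): res(5,10)=25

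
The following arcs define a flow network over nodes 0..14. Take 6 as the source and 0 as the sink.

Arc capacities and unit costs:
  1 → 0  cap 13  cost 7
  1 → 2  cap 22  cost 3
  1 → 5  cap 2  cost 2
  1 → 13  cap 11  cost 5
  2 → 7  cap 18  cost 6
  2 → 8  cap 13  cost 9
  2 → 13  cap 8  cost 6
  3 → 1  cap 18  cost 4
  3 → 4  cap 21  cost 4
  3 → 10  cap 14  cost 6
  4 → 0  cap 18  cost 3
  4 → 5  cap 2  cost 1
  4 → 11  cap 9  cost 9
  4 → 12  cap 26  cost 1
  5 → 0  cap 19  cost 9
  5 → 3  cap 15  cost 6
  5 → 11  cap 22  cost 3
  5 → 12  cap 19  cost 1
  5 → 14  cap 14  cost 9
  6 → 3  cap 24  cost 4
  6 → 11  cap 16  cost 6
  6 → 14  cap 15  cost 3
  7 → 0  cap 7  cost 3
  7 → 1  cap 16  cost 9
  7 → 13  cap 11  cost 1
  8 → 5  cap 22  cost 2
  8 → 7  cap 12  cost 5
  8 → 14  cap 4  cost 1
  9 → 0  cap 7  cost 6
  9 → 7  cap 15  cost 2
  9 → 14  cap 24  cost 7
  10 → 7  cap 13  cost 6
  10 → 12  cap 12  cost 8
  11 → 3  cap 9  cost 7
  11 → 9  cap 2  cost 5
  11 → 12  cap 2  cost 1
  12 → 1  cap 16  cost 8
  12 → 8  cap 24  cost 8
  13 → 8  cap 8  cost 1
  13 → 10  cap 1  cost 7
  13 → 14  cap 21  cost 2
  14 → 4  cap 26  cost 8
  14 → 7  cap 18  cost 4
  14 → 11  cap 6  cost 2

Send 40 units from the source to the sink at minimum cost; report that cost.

shortest-cost path #1: 6→14→7→0 push 7 @ unit cost 10 (adds 70)
shortest-cost path #2: 6→3→4→0 push 18 @ unit cost 11 (adds 198)
shortest-cost path #3: 6→3→1→0 push 6 @ unit cost 15 (adds 90)
shortest-cost path #4: 6→14→11→9→0 push 2 @ unit cost 16 (adds 32)
shortest-cost path #5: 6→14→4→3→1→0 push 6 @ unit cost 18 (adds 108)
shortest-cost path #6: 6→11→14→4→3→1→0 push 1 @ unit cost 19 (adds 19)
total cost = 517

Minimum cost for 40 units: 517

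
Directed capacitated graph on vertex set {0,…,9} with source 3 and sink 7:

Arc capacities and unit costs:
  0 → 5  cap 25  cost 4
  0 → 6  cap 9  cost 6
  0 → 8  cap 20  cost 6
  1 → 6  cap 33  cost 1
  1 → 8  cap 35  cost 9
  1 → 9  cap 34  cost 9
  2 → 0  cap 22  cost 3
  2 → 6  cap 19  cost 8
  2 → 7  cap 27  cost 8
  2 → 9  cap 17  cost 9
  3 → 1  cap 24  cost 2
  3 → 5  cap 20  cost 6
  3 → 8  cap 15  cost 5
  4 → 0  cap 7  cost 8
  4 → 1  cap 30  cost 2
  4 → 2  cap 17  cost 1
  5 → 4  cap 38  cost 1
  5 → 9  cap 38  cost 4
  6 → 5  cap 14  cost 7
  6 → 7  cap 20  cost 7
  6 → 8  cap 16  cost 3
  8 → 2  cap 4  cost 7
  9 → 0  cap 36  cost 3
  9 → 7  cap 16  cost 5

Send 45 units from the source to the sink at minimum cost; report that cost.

shortest-cost path #1: 3→1→6→7 push 20 @ unit cost 10 (adds 200)
shortest-cost path #2: 3→5→9→7 push 16 @ unit cost 15 (adds 240)
shortest-cost path #3: 3→5→4→2→7 push 4 @ unit cost 16 (adds 64)
shortest-cost path #4: 3→1→9→5→4→2→7 push 4 @ unit cost 17 (adds 68)
shortest-cost path #5: 3→8→2→7 push 1 @ unit cost 20 (adds 20)
total cost = 592

Minimum cost for 45 units: 592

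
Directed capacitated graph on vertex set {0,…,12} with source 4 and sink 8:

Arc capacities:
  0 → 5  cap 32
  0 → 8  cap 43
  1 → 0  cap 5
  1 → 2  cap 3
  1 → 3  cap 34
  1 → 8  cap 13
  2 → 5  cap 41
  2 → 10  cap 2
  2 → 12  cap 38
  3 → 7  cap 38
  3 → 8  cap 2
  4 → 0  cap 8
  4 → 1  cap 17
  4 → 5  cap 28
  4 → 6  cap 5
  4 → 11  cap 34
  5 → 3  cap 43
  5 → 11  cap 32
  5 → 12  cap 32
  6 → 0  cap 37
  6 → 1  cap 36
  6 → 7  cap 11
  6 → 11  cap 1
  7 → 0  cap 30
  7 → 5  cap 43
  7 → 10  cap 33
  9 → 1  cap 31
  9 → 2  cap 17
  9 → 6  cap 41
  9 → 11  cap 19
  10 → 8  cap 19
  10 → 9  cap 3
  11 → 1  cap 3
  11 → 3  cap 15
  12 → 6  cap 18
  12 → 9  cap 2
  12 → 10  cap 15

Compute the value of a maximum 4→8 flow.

augment #1: 4→0→8 bottleneck 8, total now 8
augment #2: 4→1→8 bottleneck 13, total now 21
augment #3: 4→1→0→8 bottleneck 4, total now 25
augment #4: 4→5→3→8 bottleneck 2, total now 27
augment #5: 4→6→0→8 bottleneck 5, total now 32
augment #6: 4→5→12→10→8 bottleneck 15, total now 47
augment #7: 4→11→1→0→8 bottleneck 1, total now 48
augment #8: 4→5→3→7→0→8 bottleneck 11, total now 59
augment #9: 4→11→1→2→10→8 bottleneck 2, total now 61
augment #10: 4→11→3→7→0→8 bottleneck 14, total now 75
augment #11: 4→11→3→7→10→8 bottleneck 1, total now 76

Maximum flow value: 76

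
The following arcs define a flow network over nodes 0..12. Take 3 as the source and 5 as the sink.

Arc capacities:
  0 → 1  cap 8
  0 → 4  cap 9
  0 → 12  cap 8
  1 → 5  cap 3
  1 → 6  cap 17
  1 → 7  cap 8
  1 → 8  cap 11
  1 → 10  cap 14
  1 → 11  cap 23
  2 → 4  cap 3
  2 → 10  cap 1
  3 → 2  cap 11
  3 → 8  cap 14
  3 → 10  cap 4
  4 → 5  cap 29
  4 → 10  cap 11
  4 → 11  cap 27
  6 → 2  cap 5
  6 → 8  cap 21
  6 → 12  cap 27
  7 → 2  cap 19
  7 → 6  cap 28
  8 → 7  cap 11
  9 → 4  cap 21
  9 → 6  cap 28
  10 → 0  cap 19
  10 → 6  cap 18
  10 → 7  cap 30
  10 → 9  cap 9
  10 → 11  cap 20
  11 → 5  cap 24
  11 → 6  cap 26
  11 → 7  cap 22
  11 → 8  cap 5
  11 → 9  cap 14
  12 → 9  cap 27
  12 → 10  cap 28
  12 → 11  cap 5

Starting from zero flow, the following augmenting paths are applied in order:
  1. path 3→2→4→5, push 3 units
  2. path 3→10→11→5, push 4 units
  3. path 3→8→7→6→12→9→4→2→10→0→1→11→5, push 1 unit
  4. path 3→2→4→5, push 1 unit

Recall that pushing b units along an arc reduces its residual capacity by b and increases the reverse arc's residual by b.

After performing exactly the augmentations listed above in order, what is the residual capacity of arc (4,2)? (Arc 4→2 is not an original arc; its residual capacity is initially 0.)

after path 1 (3→2→4→5, push 3): res(4,2)=3
after path 2 (3→10→11→5, push 4): res(4,2)=3
after path 3 (3→8→7→6→12→9→4→2→10→0→1→11→5, push 1): res(4,2)=2
after path 4 (3→2→4→5, push 1): res(4,2)=3

Residual capacity of (4,2): 3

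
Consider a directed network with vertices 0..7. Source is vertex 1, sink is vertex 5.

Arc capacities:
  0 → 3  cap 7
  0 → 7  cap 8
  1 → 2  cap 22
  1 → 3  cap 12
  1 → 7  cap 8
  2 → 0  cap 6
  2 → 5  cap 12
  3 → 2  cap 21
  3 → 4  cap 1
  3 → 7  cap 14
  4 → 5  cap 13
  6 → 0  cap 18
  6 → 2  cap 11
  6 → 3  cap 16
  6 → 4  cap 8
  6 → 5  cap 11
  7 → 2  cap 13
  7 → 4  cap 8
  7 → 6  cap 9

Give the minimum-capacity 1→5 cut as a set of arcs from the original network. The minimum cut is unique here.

Min-cut arcs: {(2,5), (3,4), (7,4), (7,6)} (total capacity 30)

augment #1: 1→2→5 push 12
augment #2: 1→3→4→5 push 1
augment #3: 1→7→4→5 push 8
augment #4: 1→3→7→6→5 push 9
max flow = 30; residual-reachable set from 1 gives S-side
cut edges (S→T): {(2,5), (3,4), (7,4), (7,6)} total cap 30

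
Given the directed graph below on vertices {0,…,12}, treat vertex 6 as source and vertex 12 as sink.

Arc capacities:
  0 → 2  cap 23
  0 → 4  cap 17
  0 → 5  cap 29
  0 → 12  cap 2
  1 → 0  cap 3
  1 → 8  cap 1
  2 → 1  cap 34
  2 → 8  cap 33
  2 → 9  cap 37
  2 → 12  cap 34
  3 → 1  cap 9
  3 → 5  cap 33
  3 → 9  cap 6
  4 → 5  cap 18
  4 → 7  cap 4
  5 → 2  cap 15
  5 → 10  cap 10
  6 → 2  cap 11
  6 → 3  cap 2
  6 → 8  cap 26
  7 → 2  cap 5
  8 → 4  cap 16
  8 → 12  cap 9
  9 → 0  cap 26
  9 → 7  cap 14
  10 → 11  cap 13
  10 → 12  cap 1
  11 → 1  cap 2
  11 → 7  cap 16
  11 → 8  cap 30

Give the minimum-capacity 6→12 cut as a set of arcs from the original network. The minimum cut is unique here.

Min-cut arcs: {(6,2), (6,3), (8,4), (8,12)} (total capacity 38)

augment #1: 6→2→12 push 11
augment #2: 6→8→12 push 9
augment #3: 6→3→1→0→12 push 2
augment #4: 6→8→4→5→2→12 push 15
augment #5: 6→8→4→5→10→12 push 1
max flow = 38; residual-reachable set from 6 gives S-side
cut edges (S→T): {(6,2), (6,3), (8,4), (8,12)} total cap 38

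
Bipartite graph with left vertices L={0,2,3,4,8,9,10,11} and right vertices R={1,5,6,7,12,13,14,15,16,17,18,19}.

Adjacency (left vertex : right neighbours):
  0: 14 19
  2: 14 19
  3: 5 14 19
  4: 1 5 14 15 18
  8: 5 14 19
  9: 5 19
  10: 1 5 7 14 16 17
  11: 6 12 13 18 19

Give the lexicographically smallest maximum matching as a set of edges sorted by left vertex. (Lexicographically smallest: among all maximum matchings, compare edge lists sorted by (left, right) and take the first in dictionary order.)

Lex-smallest maximum matching: {(0,14), (2,19), (3,5), (4,1), (10,7), (11,6)}

|M| = 6 (so the lex-smallest maximum matching has 6 edges)
process left vertices in ascending order; for each, take the smallest-labelled available neighbour that still permits 6 edges overall, or leave it unmatched if none does
lex-smallest matching: {0-14, 2-19, 3-5, 4-1, 10-7, 11-6}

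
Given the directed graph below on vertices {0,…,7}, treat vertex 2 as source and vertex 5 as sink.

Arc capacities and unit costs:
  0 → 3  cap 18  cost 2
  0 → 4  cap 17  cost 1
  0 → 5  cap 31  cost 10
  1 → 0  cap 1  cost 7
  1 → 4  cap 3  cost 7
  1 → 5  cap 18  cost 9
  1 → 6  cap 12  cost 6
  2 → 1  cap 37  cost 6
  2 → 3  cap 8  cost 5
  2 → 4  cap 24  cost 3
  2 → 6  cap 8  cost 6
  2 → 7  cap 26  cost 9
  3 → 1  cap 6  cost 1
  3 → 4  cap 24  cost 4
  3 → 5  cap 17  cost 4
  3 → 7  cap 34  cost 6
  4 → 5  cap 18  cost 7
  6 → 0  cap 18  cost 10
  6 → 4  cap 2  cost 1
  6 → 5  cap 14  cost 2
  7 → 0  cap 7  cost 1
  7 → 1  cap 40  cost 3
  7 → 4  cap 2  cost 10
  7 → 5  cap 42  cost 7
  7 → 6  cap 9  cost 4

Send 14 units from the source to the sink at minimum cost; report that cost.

Minimum cost for 14 units: 118

shortest-cost path #1: 2→6→5 push 8 @ unit cost 8 (adds 64)
shortest-cost path #2: 2→3→5 push 6 @ unit cost 9 (adds 54)
total cost = 118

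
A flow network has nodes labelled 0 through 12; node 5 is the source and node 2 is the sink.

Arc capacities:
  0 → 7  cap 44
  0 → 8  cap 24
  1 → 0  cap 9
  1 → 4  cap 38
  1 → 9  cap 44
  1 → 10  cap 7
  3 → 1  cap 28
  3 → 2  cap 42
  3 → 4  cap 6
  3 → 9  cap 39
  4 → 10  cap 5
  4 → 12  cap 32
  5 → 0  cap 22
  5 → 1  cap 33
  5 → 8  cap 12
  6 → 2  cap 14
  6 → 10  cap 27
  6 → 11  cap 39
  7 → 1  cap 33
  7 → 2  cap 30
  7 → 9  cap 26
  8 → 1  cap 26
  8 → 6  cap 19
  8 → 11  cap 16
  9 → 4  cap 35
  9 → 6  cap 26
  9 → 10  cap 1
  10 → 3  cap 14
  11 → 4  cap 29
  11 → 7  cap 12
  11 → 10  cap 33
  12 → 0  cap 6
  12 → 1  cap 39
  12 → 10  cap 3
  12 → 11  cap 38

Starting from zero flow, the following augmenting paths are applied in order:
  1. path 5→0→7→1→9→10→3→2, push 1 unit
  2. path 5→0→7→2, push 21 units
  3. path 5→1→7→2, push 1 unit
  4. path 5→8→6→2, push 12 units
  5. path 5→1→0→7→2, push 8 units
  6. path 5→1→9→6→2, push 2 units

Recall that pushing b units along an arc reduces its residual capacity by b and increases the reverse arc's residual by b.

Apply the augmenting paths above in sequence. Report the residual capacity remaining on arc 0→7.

after path 1 (5→0→7→1→9→10→3→2, push 1): res(0,7)=43
after path 2 (5→0→7→2, push 21): res(0,7)=22
after path 3 (5→1→7→2, push 1): res(0,7)=22
after path 4 (5→8→6→2, push 12): res(0,7)=22
after path 5 (5→1→0→7→2, push 8): res(0,7)=14
after path 6 (5→1→9→6→2, push 2): res(0,7)=14

Residual capacity of (0,7): 14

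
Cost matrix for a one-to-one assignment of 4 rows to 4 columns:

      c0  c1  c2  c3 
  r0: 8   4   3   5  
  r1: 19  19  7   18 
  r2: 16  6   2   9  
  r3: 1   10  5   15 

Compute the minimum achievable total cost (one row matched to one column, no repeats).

optimal assignment: row0→col3 (cost 5), row1→col2 (cost 7), row2→col1 (cost 6), row3→col0 (cost 1)
total = 5 + 7 + 6 + 1 = 19

Minimum assignment cost: 19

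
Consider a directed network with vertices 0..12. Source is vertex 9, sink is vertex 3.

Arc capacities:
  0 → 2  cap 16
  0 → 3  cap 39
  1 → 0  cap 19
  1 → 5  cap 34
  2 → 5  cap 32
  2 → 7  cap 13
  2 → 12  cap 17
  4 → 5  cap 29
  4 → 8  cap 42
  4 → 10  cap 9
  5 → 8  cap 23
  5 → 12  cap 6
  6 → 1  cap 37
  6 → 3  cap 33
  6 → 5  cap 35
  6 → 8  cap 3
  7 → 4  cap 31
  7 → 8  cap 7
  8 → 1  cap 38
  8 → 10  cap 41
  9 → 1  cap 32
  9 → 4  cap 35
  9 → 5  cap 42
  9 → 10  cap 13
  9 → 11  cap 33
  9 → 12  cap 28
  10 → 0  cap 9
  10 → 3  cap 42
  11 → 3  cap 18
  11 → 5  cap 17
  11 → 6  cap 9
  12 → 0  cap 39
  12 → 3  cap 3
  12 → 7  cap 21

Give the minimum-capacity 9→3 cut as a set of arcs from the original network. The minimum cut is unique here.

augment #1: 9→10→3 push 13
augment #2: 9→11→3 push 18
augment #3: 9→12→3 push 3
augment #4: 9→1→0→3 push 19
augment #5: 9→4→10→3 push 9
augment #6: 9→11→6→3 push 9
augment #7: 9→12→0→3 push 20
augment #8: 9→4→8→10→3 push 20
max flow = 111; residual-reachable set from 9 gives S-side
cut edges (S→T): {(0,3), (10,3), (11,3), (11,6), (12,3)} total cap 111

Min-cut arcs: {(0,3), (10,3), (11,3), (11,6), (12,3)} (total capacity 111)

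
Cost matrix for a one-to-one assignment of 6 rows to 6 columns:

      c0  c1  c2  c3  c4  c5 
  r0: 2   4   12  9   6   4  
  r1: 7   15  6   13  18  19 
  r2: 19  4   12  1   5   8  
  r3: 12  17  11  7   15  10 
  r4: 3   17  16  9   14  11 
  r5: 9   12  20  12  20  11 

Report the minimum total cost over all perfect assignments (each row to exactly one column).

Minimum assignment cost: 36

optimal assignment: row0→col1 (cost 4), row1→col2 (cost 6), row2→col4 (cost 5), row3→col3 (cost 7), row4→col0 (cost 3), row5→col5 (cost 11)
total = 4 + 6 + 5 + 7 + 3 + 11 = 36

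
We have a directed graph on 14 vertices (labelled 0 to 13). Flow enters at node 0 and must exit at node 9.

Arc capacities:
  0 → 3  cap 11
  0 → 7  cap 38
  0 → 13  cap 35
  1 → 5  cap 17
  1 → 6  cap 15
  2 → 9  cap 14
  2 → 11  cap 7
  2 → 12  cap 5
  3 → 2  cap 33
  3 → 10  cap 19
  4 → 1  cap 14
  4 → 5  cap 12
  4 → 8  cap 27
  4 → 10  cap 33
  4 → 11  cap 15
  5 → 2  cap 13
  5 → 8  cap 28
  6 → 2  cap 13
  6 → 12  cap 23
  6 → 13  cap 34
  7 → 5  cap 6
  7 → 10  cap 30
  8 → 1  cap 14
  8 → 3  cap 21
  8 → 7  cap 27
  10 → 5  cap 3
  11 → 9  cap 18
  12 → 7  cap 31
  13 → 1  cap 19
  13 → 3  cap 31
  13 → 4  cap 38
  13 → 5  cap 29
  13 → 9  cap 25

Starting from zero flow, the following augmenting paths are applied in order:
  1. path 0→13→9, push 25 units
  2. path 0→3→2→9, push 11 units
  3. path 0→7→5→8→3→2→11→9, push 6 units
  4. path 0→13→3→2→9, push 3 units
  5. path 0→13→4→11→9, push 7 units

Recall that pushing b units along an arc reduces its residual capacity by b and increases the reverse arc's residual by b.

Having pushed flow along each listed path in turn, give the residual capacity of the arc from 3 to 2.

after path 1 (0→13→9, push 25): res(3,2)=33
after path 2 (0→3→2→9, push 11): res(3,2)=22
after path 3 (0→7→5→8→3→2→11→9, push 6): res(3,2)=16
after path 4 (0→13→3→2→9, push 3): res(3,2)=13
after path 5 (0→13→4→11→9, push 7): res(3,2)=13

Residual capacity of (3,2): 13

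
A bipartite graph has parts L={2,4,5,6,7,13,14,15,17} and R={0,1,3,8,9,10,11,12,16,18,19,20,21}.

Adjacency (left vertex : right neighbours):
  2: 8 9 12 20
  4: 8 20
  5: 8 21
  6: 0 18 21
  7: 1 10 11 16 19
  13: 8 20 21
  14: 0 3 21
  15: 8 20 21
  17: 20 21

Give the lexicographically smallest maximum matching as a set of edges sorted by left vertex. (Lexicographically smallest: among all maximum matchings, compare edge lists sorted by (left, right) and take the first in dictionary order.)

Lex-smallest maximum matching: {(2,9), (4,8), (5,21), (6,0), (7,1), (13,20), (14,3)}

|M| = 7 (so the lex-smallest maximum matching has 7 edges)
process left vertices in ascending order; for each, take the smallest-labelled available neighbour that still permits 7 edges overall, or leave it unmatched if none does
lex-smallest matching: {2-9, 4-8, 5-21, 6-0, 7-1, 13-20, 14-3}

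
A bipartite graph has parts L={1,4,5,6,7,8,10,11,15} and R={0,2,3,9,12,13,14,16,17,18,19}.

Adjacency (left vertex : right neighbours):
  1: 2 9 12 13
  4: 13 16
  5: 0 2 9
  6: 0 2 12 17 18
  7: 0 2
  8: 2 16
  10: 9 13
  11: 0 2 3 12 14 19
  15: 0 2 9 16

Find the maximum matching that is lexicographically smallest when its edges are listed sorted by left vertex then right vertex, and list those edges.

|M| = 8 (so the lex-smallest maximum matching has 8 edges)
process left vertices in ascending order; for each, take the smallest-labelled available neighbour that still permits 8 edges overall, or leave it unmatched if none does
lex-smallest matching: {1-12, 4-13, 5-0, 6-17, 7-2, 8-16, 10-9, 11-3}

Lex-smallest maximum matching: {(1,12), (4,13), (5,0), (6,17), (7,2), (8,16), (10,9), (11,3)}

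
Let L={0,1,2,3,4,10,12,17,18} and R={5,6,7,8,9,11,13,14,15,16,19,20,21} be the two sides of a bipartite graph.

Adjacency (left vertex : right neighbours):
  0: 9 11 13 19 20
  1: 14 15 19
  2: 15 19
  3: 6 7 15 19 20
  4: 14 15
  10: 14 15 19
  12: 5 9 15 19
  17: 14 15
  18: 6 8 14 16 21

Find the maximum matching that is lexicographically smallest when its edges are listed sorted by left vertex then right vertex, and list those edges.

Lex-smallest maximum matching: {(0,9), (1,14), (2,15), (3,6), (10,19), (12,5), (18,8)}

|M| = 7 (so the lex-smallest maximum matching has 7 edges)
process left vertices in ascending order; for each, take the smallest-labelled available neighbour that still permits 7 edges overall, or leave it unmatched if none does
lex-smallest matching: {0-9, 1-14, 2-15, 3-6, 10-19, 12-5, 18-8}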